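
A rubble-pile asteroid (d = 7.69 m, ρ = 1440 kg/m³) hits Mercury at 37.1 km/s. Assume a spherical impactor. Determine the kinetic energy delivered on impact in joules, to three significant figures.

E ≈ 2.36 × 10^14 J

v = 37100 m/s.
Mass m = (π/6) ρ d³ = (π/6) × 1440 × (7.69)³ = 3.429 × 10^5 kg
E = ½ m v² = 0.5 × 3.429 × 10^5 × (37100)² = 2.360 × 10^14 J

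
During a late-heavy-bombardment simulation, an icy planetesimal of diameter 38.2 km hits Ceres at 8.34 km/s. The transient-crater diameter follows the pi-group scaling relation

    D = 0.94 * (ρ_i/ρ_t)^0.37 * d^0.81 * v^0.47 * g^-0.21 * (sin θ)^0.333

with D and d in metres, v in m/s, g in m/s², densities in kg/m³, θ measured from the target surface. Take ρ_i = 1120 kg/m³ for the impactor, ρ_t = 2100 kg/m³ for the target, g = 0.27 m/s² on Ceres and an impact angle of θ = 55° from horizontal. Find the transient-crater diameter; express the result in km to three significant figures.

In SI units: d = 38200 m, v = 8340 m/s.
(ρ_i/ρ_t)^0.37 = (1120/2100)^0.37 = 0.7925
d^0.81 = 38200^0.81 = 5146
v^0.47 = 8340^0.47 = 69.65
g^-0.21 = 0.27^-0.21 = 1.316
(sin 55°)^0.333 = 0.8192^0.333 = 0.9357
D = 0.94 × 0.7925 × 5146 × 69.65 × 1.316 × 0.9357 = 3.288 × 10^5 m
   = 328.8 km

D ≈ 329 km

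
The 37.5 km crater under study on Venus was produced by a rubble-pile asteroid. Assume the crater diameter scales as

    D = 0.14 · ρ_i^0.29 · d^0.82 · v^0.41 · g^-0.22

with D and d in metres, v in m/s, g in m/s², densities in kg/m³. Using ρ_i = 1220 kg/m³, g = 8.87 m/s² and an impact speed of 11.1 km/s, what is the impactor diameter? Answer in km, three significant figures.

Rearranging for d: d = [D / (0.14 · 1220^0.29 · 11100^0.41 · 8.87^-0.22)]^(1/0.82).
D = 37500 m.
1220^0.29 = 7.853
11100^0.41 = 45.56
8.87^-0.22 = 0.6187
Denominator = 0.14 × 7.853 × 45.56 × 0.6187 = 30.99
D / 30.99 = 37500 / 30.99 = 1210
d = 1210^(1/0.82) = 1210^1.2195 = 5747 m

d ≈ 5.75 km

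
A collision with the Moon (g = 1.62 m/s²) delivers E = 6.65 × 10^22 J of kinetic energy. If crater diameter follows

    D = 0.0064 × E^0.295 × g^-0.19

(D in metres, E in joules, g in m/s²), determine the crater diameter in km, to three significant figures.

D ≈ 31.6 km

E^0.295 = (6.65 × 10^22)^0.295 = 5.404 × 10^6
g^-0.19 = 1.62^-0.19 = 0.9124
D = 0.0064 × 5.404 × 10^6 × 0.9124 = 31556 m
   = 31.56 km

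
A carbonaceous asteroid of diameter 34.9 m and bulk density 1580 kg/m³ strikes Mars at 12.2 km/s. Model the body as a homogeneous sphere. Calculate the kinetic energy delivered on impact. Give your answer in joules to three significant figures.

v = 12200 m/s.
Mass m = (π/6) ρ d³ = (π/6) × 1580 × (34.9)³ = 3.517 × 10^7 kg
E = ½ m v² = 0.5 × 3.517 × 10^7 × (12200)² = 2.617 × 10^15 J

E ≈ 2.62 × 10^15 J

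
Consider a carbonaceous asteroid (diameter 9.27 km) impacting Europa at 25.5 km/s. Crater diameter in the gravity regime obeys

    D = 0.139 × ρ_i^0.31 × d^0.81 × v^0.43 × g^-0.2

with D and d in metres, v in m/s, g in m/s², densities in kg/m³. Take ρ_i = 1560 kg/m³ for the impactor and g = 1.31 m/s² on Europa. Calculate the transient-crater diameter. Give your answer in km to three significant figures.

In SI units: d = 9270 m, v = 25500 m/s.
ρ_i^0.31 = 1560^0.31 = 9.769
d^0.81 = 9270^0.81 = 1634
v^0.43 = 25500^0.43 = 78.49
g^-0.2 = 1.31^-0.2 = 0.9474
D = 0.139 × 9.769 × 1634 × 78.49 × 0.9474 = 1.650 × 10^5 m
   = 165.0 km

D ≈ 165 km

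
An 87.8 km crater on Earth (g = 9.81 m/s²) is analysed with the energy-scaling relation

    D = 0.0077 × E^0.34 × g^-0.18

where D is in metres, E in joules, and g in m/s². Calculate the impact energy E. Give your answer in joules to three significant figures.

Rearranging: E = [D / (0.0077 · g^-0.18)]^(1/0.34).
D = 87800 m.
g^-0.18 = 9.81^-0.18 = 0.6630
D / (0.0077 × 0.6630) = 87800 / (5.105 × 10^-3) = 1.720 × 10^7
E = (1.720 × 10^7)^2.9412 = 1.910 × 10^21 J

E ≈ 1.91 × 10^21 J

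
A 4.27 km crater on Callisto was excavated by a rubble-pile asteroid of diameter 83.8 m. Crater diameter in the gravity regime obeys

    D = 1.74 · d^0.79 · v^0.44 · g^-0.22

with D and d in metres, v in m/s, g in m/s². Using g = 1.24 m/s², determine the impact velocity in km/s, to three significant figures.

v ≈ 19.9 km/s

Rearranging for v: v = [D / (1.74 · 83.8^0.79 · 1.24^-0.22)]^(1/0.44).
D = 4270 m.
83.8^0.79 = 33.06
1.24^-0.22 = 0.9538
Denominator = 1.74 × 33.06 × 0.9538 = 54.87
D / 54.87 = 4270 / 54.87 = 77.82
v = 77.82^(1/0.44) = 77.82^2.2727 = 19856 m/s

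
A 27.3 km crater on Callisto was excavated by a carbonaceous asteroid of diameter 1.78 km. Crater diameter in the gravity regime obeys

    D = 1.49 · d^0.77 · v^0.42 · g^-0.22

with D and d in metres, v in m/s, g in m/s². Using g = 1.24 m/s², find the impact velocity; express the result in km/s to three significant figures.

Rearranging for v: v = [D / (1.49 · 1780^0.77 · 1.24^-0.22)]^(1/0.42).
D = 27300 m.
1780^0.77 = 318.3
1.24^-0.22 = 0.9538
Denominator = 1.49 × 318.3 × 0.9538 = 452.4
D / 452.4 = 27300 / 452.4 = 60.34
v = 60.34^(1/0.42) = 60.34^2.381 = 17363 m/s

v ≈ 17.4 km/s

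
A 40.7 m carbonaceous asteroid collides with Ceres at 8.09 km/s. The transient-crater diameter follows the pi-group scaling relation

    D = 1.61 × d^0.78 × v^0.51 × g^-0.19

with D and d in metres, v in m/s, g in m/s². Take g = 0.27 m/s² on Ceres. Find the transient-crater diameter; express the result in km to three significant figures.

D ≈ 3.66 km

In SI units: v = 8090 m/s.
d^0.78 = 40.7^0.78 = 18.01
v^0.51 = 8090^0.51 = 98.41
g^-0.19 = 0.27^-0.19 = 1.282
D = 1.61 × 18.01 × 98.41 × 1.282 = 3658 m
   = 3.658 km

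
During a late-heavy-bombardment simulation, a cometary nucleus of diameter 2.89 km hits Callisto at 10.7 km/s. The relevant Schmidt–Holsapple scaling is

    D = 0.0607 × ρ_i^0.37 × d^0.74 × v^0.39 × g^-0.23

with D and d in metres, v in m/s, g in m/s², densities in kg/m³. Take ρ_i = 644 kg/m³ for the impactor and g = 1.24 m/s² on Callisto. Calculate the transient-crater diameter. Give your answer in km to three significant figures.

D ≈ 8.58 km

In SI units: d = 2890 m, v = 10700 m/s.
ρ_i^0.37 = 644^0.37 = 10.95
d^0.74 = 2890^0.74 = 364.0
v^0.39 = 10700^0.39 = 37.28
g^-0.23 = 1.24^-0.23 = 0.9517
D = 0.0607 × 10.95 × 364.0 × 37.28 × 0.9517 = 8584 m
   = 8.584 km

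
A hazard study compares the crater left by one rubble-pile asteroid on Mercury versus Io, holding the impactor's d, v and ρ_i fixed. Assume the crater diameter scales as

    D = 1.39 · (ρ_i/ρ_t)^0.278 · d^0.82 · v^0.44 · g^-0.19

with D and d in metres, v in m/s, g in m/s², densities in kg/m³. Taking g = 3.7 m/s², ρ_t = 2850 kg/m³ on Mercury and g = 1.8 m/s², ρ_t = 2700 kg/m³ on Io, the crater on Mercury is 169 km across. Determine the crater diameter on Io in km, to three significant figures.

The impactor-only factors (d, v, ρ_i) cancel in the ratio, leaving D_Io/D_Mercury = (g_Io/g_Mercury)^-0.19 · (ρ_t,Mercury/ρ_t,Io)^0.278.
(1.8/3.7)^-0.19 = 0.4865^-0.19 = 1.147
(2850/2700)^0.278 = 1.056^0.278 = 1.015
Ratio = 1.147 × 1.015 = 1.164
D_Io = 1.164 × 169 km = 197 km

D ≈ 197 km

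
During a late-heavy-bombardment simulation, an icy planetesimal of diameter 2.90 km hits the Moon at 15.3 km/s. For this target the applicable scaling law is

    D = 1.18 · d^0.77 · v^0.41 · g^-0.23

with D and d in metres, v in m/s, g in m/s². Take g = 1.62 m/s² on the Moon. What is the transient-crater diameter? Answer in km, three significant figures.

In SI units: d = 2900 m, v = 15300 m/s.
d^0.77 = 2900^0.77 = 463.5
v^0.41 = 15300^0.41 = 51.97
g^-0.23 = 1.62^-0.23 = 0.8950
D = 1.18 × 463.5 × 51.97 × 0.8950 = 25439 m
   = 25.44 km

D ≈ 25.4 km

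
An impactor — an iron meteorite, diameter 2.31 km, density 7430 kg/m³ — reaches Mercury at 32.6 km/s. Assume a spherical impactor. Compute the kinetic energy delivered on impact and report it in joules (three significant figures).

E ≈ 2.55 × 10^22 J

d = 2310 m; v = 32600 m/s.
Mass m = (π/6) ρ d³ = (π/6) × 7430 × (2310)³ = 4.795 × 10^13 kg
E = ½ m v² = 0.5 × 4.795 × 10^13 × (32600)² = 2.548 × 10^22 J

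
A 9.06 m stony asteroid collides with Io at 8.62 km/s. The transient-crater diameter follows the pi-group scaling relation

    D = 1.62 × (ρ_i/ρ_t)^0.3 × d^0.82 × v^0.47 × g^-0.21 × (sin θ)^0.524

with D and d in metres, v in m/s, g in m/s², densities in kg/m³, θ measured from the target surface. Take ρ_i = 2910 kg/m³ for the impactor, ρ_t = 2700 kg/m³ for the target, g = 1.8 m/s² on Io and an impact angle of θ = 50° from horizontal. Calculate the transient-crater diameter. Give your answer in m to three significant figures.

In SI units: v = 8620 m/s.
(ρ_i/ρ_t)^0.3 = (2910/2700)^0.3 = 1.023
d^0.82 = 9.06^0.82 = 6.093
v^0.47 = 8620^0.47 = 70.74
g^-0.21 = 1.8^-0.21 = 0.8839
(sin 50°)^0.524 = 0.7660^0.524 = 0.8696
D = 1.62 × 1.023 × 6.093 × 70.74 × 0.8839 × 0.8696 = 549.0 m

D ≈ 549 m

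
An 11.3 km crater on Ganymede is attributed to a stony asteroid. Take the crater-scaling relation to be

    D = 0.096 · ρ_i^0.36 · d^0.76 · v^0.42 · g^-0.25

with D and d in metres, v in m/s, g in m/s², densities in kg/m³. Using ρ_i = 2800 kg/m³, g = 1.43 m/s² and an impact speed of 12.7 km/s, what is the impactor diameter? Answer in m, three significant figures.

Rearranging for d: d = [D / (0.096 · 2800^0.36 · 12700^0.42 · 1.43^-0.25)]^(1/0.76).
D = 11300 m.
2800^0.36 = 17.42
12700^0.42 = 52.92
1.43^-0.25 = 0.9145
Denominator = 0.096 × 17.42 × 52.92 × 0.9145 = 80.93
D / 80.93 = 11300 / 80.93 = 139.6
d = 139.6^(1/0.76) = 139.6^1.3158 = 664.1 m

d ≈ 664 m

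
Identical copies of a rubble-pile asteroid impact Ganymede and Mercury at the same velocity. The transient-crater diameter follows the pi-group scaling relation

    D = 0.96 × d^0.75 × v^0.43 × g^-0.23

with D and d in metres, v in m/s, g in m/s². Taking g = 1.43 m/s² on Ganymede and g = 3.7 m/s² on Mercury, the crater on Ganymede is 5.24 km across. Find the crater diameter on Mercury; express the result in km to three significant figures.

D ≈ 4.21 km

All impactor-dependent factors cancel in the ratio, leaving D_Mercury/D_Ganymede = (g_Mercury/g_Ganymede)^-0.23.
(3.7/1.43)^-0.23 = 2.587^-0.23 = 0.8036
D_Mercury = 0.8036 × 5.24 km = 4.21 km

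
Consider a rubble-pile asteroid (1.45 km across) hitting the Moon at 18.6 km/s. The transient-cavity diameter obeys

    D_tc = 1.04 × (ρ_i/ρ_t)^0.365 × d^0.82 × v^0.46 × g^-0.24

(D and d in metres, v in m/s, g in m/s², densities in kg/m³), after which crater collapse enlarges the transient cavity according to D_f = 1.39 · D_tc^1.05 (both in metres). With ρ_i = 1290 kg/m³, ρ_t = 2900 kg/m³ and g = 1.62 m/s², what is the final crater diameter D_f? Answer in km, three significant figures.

In SI: d = 1450 m, v = 18600 m/s.
(ρ_i/ρ_t)^0.365 = (1290/2900)^0.365 = 0.7440
d^0.82 = 1450^0.82 = 391.1
v^0.46 = 18600^0.46 = 92.04
g^-0.24 = 1.62^-0.24 = 0.8907
D_tc = 1.04 × 0.7440 × 391.1 × 92.04 × 0.8907 = 24810 m
D_f = 1.39 × (24810)^1.05 = 57197 m
     = 57.20 km

D_f ≈ 57.2 km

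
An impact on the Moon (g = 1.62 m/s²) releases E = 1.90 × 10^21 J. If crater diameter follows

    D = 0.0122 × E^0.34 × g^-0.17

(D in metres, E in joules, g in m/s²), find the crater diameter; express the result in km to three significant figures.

E^0.34 = (1.90 × 10^21)^0.34 = 1.717 × 10^7
g^-0.17 = 1.62^-0.17 = 0.9213
D = 0.0122 × 1.717 × 10^7 × 0.9213 = 1.930 × 10^5 m
   = 193.0 km

D ≈ 193 km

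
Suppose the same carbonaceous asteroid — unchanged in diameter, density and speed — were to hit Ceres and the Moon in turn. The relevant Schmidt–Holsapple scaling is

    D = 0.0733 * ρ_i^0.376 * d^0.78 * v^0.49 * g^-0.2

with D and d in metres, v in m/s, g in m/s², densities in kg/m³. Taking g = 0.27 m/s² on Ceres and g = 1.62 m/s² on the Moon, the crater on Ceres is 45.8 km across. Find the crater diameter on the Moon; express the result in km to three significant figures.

All impactor-dependent factors cancel in the ratio, leaving D_Moon/D_Ceres = (g_Moon/g_Ceres)^-0.2.
(1.62/0.27)^-0.2 = 6.000^-0.2 = 0.6988
D_Moon = 0.6988 × 45.8 km = 32.0 km

D ≈ 32.0 km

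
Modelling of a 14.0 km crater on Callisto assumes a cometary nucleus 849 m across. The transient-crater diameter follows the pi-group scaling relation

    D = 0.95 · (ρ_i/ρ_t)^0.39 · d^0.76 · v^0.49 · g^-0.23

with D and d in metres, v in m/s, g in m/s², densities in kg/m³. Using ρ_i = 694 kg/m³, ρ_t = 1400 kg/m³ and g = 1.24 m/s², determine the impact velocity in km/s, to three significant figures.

Rearranging for v: v = [D / (0.95 · (694/1400)^0.39 · 849^0.76 · 1.24^-0.23)]^(1/0.49).
D = 14000 m.
(694/1400)^0.39 = 0.7606
849^0.76 = 168.3
1.24^-0.23 = 0.9517
Denominator = 0.95 × 0.7606 × 168.3 × 0.9517 = 115.7
D / 115.7 = 14000 / 115.7 = 121.0
v = 121.0^(1/0.49) = 121.0^2.0408 = 17805 m/s

v ≈ 17.8 km/s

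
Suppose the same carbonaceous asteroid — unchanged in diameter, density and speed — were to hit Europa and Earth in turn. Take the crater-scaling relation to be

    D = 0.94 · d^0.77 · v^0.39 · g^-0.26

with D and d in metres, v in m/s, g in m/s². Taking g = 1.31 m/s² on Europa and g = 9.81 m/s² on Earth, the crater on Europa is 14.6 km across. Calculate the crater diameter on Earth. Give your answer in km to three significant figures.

D ≈ 8.65 km

All impactor-dependent factors cancel in the ratio, leaving D_Earth/D_Europa = (g_Earth/g_Europa)^-0.26.
(9.81/1.31)^-0.26 = 7.489^-0.26 = 0.5924
D_Earth = 0.5924 × 14.6 km = 8.65 km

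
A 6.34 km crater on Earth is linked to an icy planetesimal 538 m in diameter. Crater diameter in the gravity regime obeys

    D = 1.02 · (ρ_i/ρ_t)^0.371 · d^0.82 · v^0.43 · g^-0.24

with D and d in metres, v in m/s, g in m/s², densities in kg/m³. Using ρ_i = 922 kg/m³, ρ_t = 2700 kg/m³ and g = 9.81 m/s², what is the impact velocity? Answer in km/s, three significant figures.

v ≈ 37.2 km/s

Rearranging for v: v = [D / (1.02 · (922/2700)^0.371 · 538^0.82 · 9.81^-0.24)]^(1/0.43).
D = 6340 m.
(922/2700)^0.371 = 0.6712
538^0.82 = 173.5
9.81^-0.24 = 0.5781
Denominator = 1.02 × 0.6712 × 173.5 × 0.5781 = 68.67
D / 68.67 = 6340 / 68.67 = 92.33
v = 92.33^(1/0.43) = 92.33^2.3256 = 37205 m/s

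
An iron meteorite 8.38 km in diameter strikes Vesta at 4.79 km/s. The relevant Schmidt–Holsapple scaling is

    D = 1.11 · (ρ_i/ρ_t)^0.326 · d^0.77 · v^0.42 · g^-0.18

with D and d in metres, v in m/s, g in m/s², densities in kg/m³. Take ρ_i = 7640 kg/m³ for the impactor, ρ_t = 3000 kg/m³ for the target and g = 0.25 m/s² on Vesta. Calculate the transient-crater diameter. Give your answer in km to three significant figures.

D ≈ 71.2 km

In SI units: d = 8380 m, v = 4790 m/s.
(ρ_i/ρ_t)^0.326 = (7640/3000)^0.326 = 1.356
d^0.77 = 8380^0.77 = 1049
v^0.42 = 4790^0.42 = 35.14
g^-0.18 = 0.25^-0.18 = 1.283
D = 1.11 × 1.356 × 1049 × 35.14 × 1.283 = 71185 m
   = 71.18 km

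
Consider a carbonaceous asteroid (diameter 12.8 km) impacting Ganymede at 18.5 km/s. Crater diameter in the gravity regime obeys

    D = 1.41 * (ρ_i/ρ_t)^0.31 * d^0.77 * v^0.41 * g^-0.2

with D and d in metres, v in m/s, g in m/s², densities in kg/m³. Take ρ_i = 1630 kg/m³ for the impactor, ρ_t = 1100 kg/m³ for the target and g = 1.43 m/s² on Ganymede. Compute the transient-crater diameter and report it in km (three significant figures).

D ≈ 121 km

In SI units: d = 12800 m, v = 18500 m/s.
(ρ_i/ρ_t)^0.31 = (1630/1100)^0.31 = 1.130
d^0.77 = 12800^0.77 = 1454
v^0.41 = 18500^0.41 = 56.17
g^-0.2 = 1.43^-0.2 = 0.9310
D = 1.41 × 1.130 × 1454 × 56.17 × 0.9310 = 1.211 × 10^5 m
   = 121.1 km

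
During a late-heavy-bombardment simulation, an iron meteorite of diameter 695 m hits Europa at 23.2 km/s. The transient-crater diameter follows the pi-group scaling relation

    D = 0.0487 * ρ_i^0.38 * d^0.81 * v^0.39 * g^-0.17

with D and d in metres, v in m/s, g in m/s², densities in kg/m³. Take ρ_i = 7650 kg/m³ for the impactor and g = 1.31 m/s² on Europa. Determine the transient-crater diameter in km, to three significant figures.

In SI units: v = 23200 m/s.
ρ_i^0.38 = 7650^0.38 = 29.91
d^0.81 = 695^0.81 = 200.5
v^0.39 = 23200^0.39 = 50.41
g^-0.17 = 1.31^-0.17 = 0.9551
D = 0.0487 × 29.91 × 200.5 × 50.41 × 0.9551 = 14061 m
   = 14.06 km

D ≈ 14.1 km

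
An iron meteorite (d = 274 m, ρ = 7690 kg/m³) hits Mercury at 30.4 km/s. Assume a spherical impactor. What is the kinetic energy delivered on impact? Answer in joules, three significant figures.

v = 30400 m/s.
Mass m = (π/6) ρ d³ = (π/6) × 7690 × (274)³ = 8.283 × 10^10 kg
E = ½ m v² = 0.5 × 8.283 × 10^10 × (30400)² = 3.827 × 10^19 J

E ≈ 3.83 × 10^19 J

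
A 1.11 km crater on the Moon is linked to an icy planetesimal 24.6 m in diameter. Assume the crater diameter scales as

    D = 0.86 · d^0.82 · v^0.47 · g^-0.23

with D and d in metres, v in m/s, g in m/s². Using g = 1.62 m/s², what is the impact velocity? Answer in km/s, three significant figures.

v ≈ 19.7 km/s

Rearranging for v: v = [D / (0.86 · 24.6^0.82 · 1.62^-0.23)]^(1/0.47).
D = 1110 m.
24.6^0.82 = 13.82
1.62^-0.23 = 0.8950
Denominator = 0.86 × 13.82 × 0.8950 = 10.64
D / 10.64 = 1110 / 10.64 = 104.3
v = 104.3^(1/0.47) = 104.3^2.1277 = 19693 m/s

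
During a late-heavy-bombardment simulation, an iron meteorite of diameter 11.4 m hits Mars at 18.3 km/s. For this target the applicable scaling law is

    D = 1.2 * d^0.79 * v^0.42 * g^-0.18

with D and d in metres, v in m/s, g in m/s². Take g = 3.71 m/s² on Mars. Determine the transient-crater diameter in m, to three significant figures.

D ≈ 400 m

In SI units: v = 18300 m/s.
d^0.79 = 11.4^0.79 = 6.838
v^0.42 = 18300^0.42 = 61.69
g^-0.18 = 3.71^-0.18 = 0.7898
D = 1.2 × 6.838 × 61.69 × 0.7898 = 399.8 m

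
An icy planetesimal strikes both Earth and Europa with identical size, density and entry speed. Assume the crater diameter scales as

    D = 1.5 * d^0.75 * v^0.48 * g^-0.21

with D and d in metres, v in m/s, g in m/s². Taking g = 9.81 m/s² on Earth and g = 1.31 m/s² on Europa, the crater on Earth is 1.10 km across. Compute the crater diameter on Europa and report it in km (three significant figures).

All impactor-dependent factors cancel in the ratio, leaving D_Europa/D_Earth = (g_Europa/g_Earth)^-0.21.
(1.31/9.81)^-0.21 = 0.1335^-0.21 = 1.526
D_Europa = 1.526 × 1.10 km = 1.68 km

D ≈ 1.68 km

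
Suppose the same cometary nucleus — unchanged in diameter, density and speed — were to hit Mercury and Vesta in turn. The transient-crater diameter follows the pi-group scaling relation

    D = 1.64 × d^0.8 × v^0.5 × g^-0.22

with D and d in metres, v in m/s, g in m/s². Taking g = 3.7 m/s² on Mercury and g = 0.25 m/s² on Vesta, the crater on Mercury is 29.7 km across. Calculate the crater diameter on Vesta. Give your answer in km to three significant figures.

All impactor-dependent factors cancel in the ratio, leaving D_Vesta/D_Mercury = (g_Vesta/g_Mercury)^-0.22.
(0.25/3.7)^-0.22 = 0.06757^-0.22 = 1.809
D_Vesta = 1.809 × 29.7 km = 53.7 km

D ≈ 53.7 km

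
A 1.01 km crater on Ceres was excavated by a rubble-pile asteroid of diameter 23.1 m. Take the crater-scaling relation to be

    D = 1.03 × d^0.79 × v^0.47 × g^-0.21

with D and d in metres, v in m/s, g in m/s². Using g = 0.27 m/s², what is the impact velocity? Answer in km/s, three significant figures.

v ≈ 6.59 km/s

Rearranging for v: v = [D / (1.03 · 23.1^0.79 · 0.27^-0.21)]^(1/0.47).
D = 1010 m.
23.1^0.79 = 11.95
0.27^-0.21 = 1.316
Denominator = 1.03 × 11.95 × 1.316 = 16.20
D / 16.20 = 1010 / 16.20 = 62.35
v = 62.35^(1/0.47) = 62.35^2.1277 = 6590 m/s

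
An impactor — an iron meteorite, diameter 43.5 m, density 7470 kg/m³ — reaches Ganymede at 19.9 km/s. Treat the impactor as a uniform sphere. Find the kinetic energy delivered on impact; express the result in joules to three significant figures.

v = 19900 m/s.
Mass m = (π/6) ρ d³ = (π/6) × 7470 × (43.5)³ = 3.219 × 10^8 kg
E = ½ m v² = 0.5 × 3.219 × 10^8 × (19900)² = 6.374 × 10^16 J

E ≈ 6.37 × 10^16 J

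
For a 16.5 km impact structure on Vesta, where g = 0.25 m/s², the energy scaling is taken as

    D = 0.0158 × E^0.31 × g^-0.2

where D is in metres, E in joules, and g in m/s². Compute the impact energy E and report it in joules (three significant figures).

Rearranging: E = [D / (0.0158 · g^-0.2)]^(1/0.31).
D = 16500 m.
g^-0.2 = 0.25^-0.2 = 1.320
D / (0.0158 × 1.320) = 16500 / (0.02086) = 7.910 × 10^5
E = (7.910 × 10^5)^3.2258 = 1.063 × 10^19 J

E ≈ 1.06 × 10^19 J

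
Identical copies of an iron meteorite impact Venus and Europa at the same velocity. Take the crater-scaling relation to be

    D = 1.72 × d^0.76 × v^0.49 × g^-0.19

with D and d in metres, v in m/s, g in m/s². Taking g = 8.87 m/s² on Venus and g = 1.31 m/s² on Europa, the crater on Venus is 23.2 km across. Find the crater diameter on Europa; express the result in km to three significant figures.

D ≈ 33.4 km

All impactor-dependent factors cancel in the ratio, leaving D_Europa/D_Venus = (g_Europa/g_Venus)^-0.19.
(1.31/8.87)^-0.19 = 0.1477^-0.19 = 1.438
D_Europa = 1.438 × 23.2 km = 33.4 km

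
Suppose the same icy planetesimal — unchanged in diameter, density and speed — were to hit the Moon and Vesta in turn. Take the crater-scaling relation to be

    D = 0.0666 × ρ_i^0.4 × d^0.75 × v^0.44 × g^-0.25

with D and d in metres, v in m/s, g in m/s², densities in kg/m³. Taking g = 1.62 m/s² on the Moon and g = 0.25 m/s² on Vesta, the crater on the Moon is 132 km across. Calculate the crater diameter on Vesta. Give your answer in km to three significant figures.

D ≈ 211 km

All impactor-dependent factors cancel in the ratio, leaving D_Vesta/D_Moon = (g_Vesta/g_Moon)^-0.25.
(0.25/1.62)^-0.25 = 0.1543^-0.25 = 1.596
D_Vesta = 1.596 × 132 km = 211 km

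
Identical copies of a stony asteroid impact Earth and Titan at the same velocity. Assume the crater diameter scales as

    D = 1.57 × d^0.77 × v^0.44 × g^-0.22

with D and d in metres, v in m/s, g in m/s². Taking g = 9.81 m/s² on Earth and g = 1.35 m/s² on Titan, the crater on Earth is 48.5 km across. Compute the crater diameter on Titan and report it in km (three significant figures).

D ≈ 75.0 km

All impactor-dependent factors cancel in the ratio, leaving D_Titan/D_Earth = (g_Titan/g_Earth)^-0.22.
(1.35/9.81)^-0.22 = 0.1376^-0.22 = 1.547
D_Titan = 1.547 × 48.5 km = 75.0 km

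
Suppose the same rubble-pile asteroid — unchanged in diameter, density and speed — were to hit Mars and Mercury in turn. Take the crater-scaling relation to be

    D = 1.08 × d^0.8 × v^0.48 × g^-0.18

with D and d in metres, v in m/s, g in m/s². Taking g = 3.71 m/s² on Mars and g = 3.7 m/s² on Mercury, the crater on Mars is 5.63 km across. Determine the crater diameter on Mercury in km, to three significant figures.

All impactor-dependent factors cancel in the ratio, leaving D_Mercury/D_Mars = (g_Mercury/g_Mars)^-0.18.
(3.7/3.71)^-0.18 = 0.9973^-0.18 = 1.000
D_Mercury = 1.000 × 5.63 km = 5.63 km

D ≈ 5.63 km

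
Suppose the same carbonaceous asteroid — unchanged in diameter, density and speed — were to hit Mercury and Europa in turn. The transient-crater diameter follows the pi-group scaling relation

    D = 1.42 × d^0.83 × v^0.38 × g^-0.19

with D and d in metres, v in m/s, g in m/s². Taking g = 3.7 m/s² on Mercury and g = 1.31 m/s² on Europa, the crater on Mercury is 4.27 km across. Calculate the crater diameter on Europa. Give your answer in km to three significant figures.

All impactor-dependent factors cancel in the ratio, leaving D_Europa/D_Mercury = (g_Europa/g_Mercury)^-0.19.
(1.31/3.7)^-0.19 = 0.3541^-0.19 = 1.218
D_Europa = 1.218 × 4.27 km = 5.20 km

D ≈ 5.20 km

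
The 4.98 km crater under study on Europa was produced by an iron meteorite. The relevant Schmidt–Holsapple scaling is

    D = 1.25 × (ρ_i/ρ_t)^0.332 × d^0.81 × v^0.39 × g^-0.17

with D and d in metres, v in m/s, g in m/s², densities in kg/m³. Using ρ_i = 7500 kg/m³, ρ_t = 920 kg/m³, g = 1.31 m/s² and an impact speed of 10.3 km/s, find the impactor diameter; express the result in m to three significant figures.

Rearranging for d: d = [D / (1.25 · (7500/920)^0.332 · 10300^0.39 · 1.31^-0.17)]^(1/0.81).
D = 4980 m.
(7500/920)^0.332 = 2.007
10300^0.39 = 36.73
1.31^-0.17 = 0.9551
Denominator = 1.25 × 2.007 × 36.73 × 0.9551 = 88.01
D / 88.01 = 4980 / 88.01 = 56.58
d = 56.58^(1/0.81) = 56.58^1.2346 = 145.8 m

d ≈ 146 m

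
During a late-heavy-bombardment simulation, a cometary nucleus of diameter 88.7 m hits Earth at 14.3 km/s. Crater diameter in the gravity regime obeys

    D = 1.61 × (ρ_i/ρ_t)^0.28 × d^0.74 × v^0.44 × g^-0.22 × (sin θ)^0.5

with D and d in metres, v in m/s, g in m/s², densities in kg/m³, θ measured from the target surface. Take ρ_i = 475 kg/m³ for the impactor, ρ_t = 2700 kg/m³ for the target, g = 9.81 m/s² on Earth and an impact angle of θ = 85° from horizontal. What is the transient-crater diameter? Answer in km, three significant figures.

D ≈ 1.11 km

In SI units: v = 14300 m/s.
(ρ_i/ρ_t)^0.28 = (475/2700)^0.28 = 0.6147
d^0.74 = 88.7^0.74 = 27.64
v^0.44 = 14300^0.44 = 67.35
g^-0.22 = 9.81^-0.22 = 0.6051
(sin 85°)^0.5 = 0.9962^0.5 = 0.9981
D = 1.61 × 0.6147 × 27.64 × 67.35 × 0.6051 × 0.9981 = 1113 m
   = 1.113 km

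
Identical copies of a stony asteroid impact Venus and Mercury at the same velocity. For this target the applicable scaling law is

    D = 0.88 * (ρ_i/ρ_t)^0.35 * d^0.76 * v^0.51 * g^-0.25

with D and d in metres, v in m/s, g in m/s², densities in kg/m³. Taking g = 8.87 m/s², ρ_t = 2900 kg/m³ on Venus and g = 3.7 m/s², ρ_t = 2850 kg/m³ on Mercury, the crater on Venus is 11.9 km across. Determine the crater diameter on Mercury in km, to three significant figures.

D ≈ 14.9 km

The impactor-only factors (d, v, ρ_i) cancel in the ratio, leaving D_Mercury/D_Venus = (g_Mercury/g_Venus)^-0.25 · (ρ_t,Venus/ρ_t,Mercury)^0.35.
(3.7/8.87)^-0.25 = 0.4171^-0.25 = 1.244
(2900/2850)^0.35 = 1.018^0.35 = 1.006
Ratio = 1.244 × 1.006 = 1.251
D_Mercury = 1.251 × 11.9 km = 14.9 km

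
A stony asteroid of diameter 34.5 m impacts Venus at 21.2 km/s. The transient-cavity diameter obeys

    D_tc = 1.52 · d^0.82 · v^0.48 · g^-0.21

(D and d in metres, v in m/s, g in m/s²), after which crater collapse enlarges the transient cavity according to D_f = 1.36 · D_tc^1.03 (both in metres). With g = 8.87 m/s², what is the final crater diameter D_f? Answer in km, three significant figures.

v = 21200 m/s.
d^0.82 = 34.5^0.82 = 18.24
v^0.48 = 21200^0.48 = 119.3
g^-0.21 = 8.87^-0.21 = 0.6323
D_tc = 1.52 × 18.24 × 119.3 × 0.6323 = 2091 m
D_f = 1.36 × (2091)^1.03 = 3577 m
     = 3.577 km

D_f ≈ 3.58 km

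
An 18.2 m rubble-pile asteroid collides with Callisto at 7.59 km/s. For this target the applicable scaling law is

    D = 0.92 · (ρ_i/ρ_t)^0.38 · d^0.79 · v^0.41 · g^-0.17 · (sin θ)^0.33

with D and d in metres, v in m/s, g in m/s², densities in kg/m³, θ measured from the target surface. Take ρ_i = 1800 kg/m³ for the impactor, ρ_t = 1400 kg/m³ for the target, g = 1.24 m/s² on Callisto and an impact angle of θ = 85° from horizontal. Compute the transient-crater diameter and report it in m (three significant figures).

In SI units: v = 7590 m/s.
(ρ_i/ρ_t)^0.38 = (1800/1400)^0.38 = 1.100
d^0.79 = 18.2^0.79 = 9.896
v^0.41 = 7590^0.41 = 38.99
g^-0.17 = 1.24^-0.17 = 0.9641
(sin 85°)^0.33 = 0.9962^0.33 = 0.9987
D = 0.92 × 1.100 × 9.896 × 38.99 × 0.9641 × 0.9987 = 376.0 m

D ≈ 376 m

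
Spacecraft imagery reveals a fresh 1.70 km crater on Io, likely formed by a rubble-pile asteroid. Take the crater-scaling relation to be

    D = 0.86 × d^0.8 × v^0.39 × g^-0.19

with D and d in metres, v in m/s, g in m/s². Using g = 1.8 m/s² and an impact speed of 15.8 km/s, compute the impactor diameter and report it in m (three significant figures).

Rearranging for d: d = [D / (0.86 · 15800^0.39 · 1.8^-0.19)]^(1/0.8).
D = 1700 m.
15800^0.39 = 43.40
1.8^-0.19 = 0.8943
Denominator = 0.86 × 43.40 × 0.8943 = 33.38
D / 33.38 = 1700 / 33.38 = 50.93
d = 50.93^(1/0.8) = 50.93^1.25 = 136.1 m

d ≈ 136 m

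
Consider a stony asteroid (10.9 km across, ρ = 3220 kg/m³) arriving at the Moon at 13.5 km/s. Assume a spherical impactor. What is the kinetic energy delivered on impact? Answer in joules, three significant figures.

d = 10900 m; v = 13500 m/s.
Mass m = (π/6) ρ d³ = (π/6) × 3220 × (10900)³ = 2.183 × 10^15 kg
E = ½ m v² = 0.5 × 2.183 × 10^15 × (13500)² = 1.989 × 10^23 J

E ≈ 1.99 × 10^23 J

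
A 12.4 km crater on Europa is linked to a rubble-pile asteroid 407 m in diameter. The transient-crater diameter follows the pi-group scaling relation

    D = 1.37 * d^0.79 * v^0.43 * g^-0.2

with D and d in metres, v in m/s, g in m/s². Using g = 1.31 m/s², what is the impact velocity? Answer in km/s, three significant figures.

Rearranging for v: v = [D / (1.37 · 407^0.79 · 1.31^-0.2)]^(1/0.43).
D = 12400 m.
407^0.79 = 115.2
1.31^-0.2 = 0.9474
Denominator = 1.37 × 115.2 × 0.9474 = 149.5
D / 149.5 = 12400 / 149.5 = 82.94
v = 82.94^(1/0.43) = 82.94^2.3256 = 28992 m/s

v ≈ 29.0 km/s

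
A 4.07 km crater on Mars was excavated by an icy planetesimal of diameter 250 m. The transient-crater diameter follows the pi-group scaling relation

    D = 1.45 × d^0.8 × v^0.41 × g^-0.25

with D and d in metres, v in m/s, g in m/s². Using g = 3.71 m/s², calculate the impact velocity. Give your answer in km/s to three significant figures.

v ≈ 12.0 km/s

Rearranging for v: v = [D / (1.45 · 250^0.8 · 3.71^-0.25)]^(1/0.41).
D = 4070 m.
250^0.8 = 82.86
3.71^-0.25 = 0.7205
Denominator = 1.45 × 82.86 × 0.7205 = 86.57
D / 86.57 = 4070 / 86.57 = 47.01
v = 47.01^(1/0.41) = 47.01^2.439 = 11980 m/s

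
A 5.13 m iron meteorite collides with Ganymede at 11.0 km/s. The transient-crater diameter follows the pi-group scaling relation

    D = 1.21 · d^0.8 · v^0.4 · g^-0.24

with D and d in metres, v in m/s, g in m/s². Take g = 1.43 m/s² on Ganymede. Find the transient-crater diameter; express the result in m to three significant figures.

In SI units: v = 11000 m/s.
d^0.8 = 5.13^0.8 = 3.699
v^0.4 = 11000^0.4 = 41.36
g^-0.24 = 1.43^-0.24 = 0.9177
D = 1.21 × 3.699 × 41.36 × 0.9177 = 169.9 m

D ≈ 170 m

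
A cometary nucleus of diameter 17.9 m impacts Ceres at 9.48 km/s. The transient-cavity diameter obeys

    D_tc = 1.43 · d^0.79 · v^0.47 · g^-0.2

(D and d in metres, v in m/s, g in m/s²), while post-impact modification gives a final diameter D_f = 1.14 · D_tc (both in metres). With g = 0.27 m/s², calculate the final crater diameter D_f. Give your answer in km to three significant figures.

D_f ≈ 1.53 km

v = 9480 m/s.
d^0.79 = 17.9^0.79 = 9.767
v^0.47 = 9480^0.47 = 73.98
g^-0.2 = 0.27^-0.2 = 1.299
D_tc = 1.43 × 9.767 × 73.98 × 1.299 = 1342 m
D_f = 1.14 × 1342 = 1530 m
     = 1.530 km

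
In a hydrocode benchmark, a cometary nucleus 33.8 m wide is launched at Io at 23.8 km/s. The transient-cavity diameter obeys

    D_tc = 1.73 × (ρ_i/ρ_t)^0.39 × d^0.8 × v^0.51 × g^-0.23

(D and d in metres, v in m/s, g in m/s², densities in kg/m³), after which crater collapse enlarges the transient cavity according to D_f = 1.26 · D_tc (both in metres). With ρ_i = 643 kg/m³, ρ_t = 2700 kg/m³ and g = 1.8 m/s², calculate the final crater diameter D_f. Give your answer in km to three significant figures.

D_f ≈ 3.10 km

v = 23800 m/s.
(ρ_i/ρ_t)^0.39 = (643/2700)^0.39 = 0.5714
d^0.8 = 33.8^0.8 = 16.72
v^0.51 = 23800^0.51 = 170.6
g^-0.23 = 1.8^-0.23 = 0.8735
D_tc = 1.73 × 0.5714 × 16.72 × 170.6 × 0.8735 = 2463 m
D_f = 1.26 × 2463 = 3103 m
     = 3.103 km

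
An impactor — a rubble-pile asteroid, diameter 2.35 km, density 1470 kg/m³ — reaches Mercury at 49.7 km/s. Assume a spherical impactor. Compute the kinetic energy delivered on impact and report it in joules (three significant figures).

E ≈ 1.23 × 10^22 J

d = 2350 m; v = 49700 m/s.
Mass m = (π/6) ρ d³ = (π/6) × 1470 × (2350)³ = 9.989 × 10^12 kg
E = ½ m v² = 0.5 × 9.989 × 10^12 × (49700)² = 1.234 × 10^22 J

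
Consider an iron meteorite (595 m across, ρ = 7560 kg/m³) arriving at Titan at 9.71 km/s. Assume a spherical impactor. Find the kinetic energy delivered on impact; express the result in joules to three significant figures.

E ≈ 3.93 × 10^19 J

v = 9710 m/s.
Mass m = (π/6) ρ d³ = (π/6) × 7560 × (595)³ = 8.338 × 10^11 kg
E = ½ m v² = 0.5 × 8.338 × 10^11 × (9710)² = 3.931 × 10^19 J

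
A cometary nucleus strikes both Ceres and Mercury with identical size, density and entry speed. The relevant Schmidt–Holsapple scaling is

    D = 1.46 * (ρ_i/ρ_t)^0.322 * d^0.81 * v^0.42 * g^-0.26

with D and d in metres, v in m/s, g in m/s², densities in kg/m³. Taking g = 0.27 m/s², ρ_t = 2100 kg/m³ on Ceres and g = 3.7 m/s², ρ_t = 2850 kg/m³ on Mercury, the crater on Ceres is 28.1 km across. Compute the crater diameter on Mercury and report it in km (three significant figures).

D ≈ 12.9 km

The impactor-only factors (d, v, ρ_i) cancel in the ratio, leaving D_Mercury/D_Ceres = (g_Mercury/g_Ceres)^-0.26 · (ρ_t,Ceres/ρ_t,Mercury)^0.322.
(3.7/0.27)^-0.26 = 13.70^-0.26 = 0.5064
(2100/2850)^0.322 = 0.7368^0.322 = 0.9063
Ratio = 0.5064 × 0.9063 = 0.4590
D_Mercury = 0.4590 × 28.1 km = 12.9 km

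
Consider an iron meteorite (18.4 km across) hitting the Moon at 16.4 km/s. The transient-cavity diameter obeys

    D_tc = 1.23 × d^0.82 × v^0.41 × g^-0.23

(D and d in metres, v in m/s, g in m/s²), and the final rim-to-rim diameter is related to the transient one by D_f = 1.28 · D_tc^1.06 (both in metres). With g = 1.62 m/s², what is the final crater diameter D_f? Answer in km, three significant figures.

In SI: d = 18400 m, v = 16400 m/s.
d^0.82 = 18400^0.82 = 3142
v^0.41 = 16400^0.41 = 53.47
g^-0.23 = 1.62^-0.23 = 0.8950
D_tc = 1.23 × 3142 × 53.47 × 0.8950 = 1.849 × 10^5 m
D_f = 1.28 × (1.849 × 10^5)^1.06 = 4.900 × 10^5 m
     = 490.0 km

D_f ≈ 490 km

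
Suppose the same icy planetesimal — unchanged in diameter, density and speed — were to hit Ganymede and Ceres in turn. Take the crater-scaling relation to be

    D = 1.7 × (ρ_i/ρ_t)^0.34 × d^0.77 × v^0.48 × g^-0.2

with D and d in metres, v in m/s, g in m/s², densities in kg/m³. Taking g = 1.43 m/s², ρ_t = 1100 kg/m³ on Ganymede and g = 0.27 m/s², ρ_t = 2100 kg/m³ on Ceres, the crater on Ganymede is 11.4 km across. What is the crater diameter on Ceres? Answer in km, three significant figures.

The impactor-only factors (d, v, ρ_i) cancel in the ratio, leaving D_Ceres/D_Ganymede = (g_Ceres/g_Ganymede)^-0.2 · (ρ_t,Ganymede/ρ_t,Ceres)^0.34.
(0.27/1.43)^-0.2 = 0.1888^-0.2 = 1.396
(1100/2100)^0.34 = 0.5238^0.34 = 0.8026
Ratio = 1.396 × 0.8026 = 1.120
D_Ceres = 1.120 × 11.4 km = 12.8 km

D ≈ 12.8 km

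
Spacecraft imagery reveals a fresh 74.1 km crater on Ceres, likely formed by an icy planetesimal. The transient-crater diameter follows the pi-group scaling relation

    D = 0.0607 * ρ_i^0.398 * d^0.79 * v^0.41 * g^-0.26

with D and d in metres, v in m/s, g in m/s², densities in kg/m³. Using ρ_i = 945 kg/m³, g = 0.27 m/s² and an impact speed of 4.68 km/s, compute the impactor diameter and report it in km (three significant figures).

Rearranging for d: d = [D / (0.0607 · 945^0.398 · 4680^0.41 · 0.27^-0.26)]^(1/0.79).
D = 74100 m.
945^0.398 = 15.28
4680^0.41 = 31.97
0.27^-0.26 = 1.406
Denominator = 0.0607 × 15.28 × 31.97 × 1.406 = 41.69
D / 41.69 = 74100 / 41.69 = 1777
d = 1777^(1/0.79) = 1777^1.2658 = 12985 m

d ≈ 13.0 km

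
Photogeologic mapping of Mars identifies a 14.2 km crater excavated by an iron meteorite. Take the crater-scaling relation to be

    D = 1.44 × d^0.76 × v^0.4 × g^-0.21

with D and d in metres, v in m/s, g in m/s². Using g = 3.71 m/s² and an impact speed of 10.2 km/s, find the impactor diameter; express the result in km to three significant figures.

d ≈ 2.01 km

Rearranging for d: d = [D / (1.44 · 10200^0.4 · 3.71^-0.21)]^(1/0.76).
D = 14200 m.
10200^0.4 = 40.13
3.71^-0.21 = 0.7593
Denominator = 1.44 × 40.13 × 0.7593 = 43.88
D / 43.88 = 14200 / 43.88 = 323.6
d = 323.6^(1/0.76) = 323.6^1.3158 = 2008 m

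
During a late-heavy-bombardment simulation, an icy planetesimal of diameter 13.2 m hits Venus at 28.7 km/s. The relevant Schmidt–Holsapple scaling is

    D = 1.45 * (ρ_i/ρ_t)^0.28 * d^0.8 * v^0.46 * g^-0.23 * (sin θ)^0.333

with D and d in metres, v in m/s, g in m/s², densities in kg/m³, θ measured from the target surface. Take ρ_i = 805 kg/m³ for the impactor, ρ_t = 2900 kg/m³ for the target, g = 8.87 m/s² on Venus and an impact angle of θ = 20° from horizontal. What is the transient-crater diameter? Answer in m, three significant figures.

In SI units: v = 28700 m/s.
(ρ_i/ρ_t)^0.28 = (805/2900)^0.28 = 0.6985
d^0.8 = 13.2^0.8 = 7.879
v^0.46 = 28700^0.46 = 112.4
g^-0.23 = 8.87^-0.23 = 0.6053
(sin 20°)^0.333 = 0.3420^0.333 = 0.6996
D = 1.45 × 0.6985 × 7.879 × 112.4 × 0.6053 × 0.6996 = 379.8 m

D ≈ 380 m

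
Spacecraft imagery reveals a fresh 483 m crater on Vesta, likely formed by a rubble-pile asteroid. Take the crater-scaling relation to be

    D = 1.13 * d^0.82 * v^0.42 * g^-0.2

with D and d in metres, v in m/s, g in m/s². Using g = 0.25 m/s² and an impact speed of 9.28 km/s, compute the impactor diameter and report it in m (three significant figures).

Rearranging for d: d = [D / (1.13 · 9280^0.42 · 0.25^-0.2)]^(1/0.82).
9280^0.42 = 46.38
0.25^-0.2 = 1.320
Denominator = 1.13 × 46.38 × 1.320 = 69.18
D / 69.18 = 483 / 69.18 = 6.982
d = 6.982^(1/0.82) = 6.982^1.2195 = 10.70 m

d ≈ 10.7 m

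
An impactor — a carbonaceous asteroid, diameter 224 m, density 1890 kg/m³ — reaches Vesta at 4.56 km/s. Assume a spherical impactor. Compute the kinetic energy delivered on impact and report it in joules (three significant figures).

E ≈ 1.16 × 10^17 J

v = 4560 m/s.
Mass m = (π/6) ρ d³ = (π/6) × 1890 × (224)³ = 1.112 × 10^10 kg
E = ½ m v² = 0.5 × 1.112 × 10^10 × (4560)² = 1.156 × 10^17 J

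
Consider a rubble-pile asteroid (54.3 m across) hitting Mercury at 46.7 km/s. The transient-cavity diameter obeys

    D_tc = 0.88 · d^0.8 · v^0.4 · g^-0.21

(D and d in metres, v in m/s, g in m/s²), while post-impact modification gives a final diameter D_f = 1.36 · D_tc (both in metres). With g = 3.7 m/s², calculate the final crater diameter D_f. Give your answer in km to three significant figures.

v = 46700 m/s.
d^0.8 = 54.3^0.8 = 24.43
v^0.4 = 46700^0.4 = 73.74
g^-0.21 = 3.7^-0.21 = 0.7598
D_tc = 0.88 × 24.43 × 73.74 × 0.7598 = 1205 m
D_f = 1.36 × 1205 = 1639 m
     = 1.639 km

D_f ≈ 1.64 km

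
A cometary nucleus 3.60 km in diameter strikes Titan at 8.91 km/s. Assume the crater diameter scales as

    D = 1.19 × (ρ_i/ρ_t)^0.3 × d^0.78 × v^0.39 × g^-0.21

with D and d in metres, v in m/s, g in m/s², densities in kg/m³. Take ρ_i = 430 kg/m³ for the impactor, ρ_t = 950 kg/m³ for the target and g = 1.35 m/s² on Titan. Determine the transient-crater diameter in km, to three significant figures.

D ≈ 18.2 km

In SI units: d = 3600 m, v = 8910 m/s.
(ρ_i/ρ_t)^0.3 = (430/950)^0.3 = 0.7884
d^0.78 = 3600^0.78 = 594.2
v^0.39 = 8910^0.39 = 34.71
g^-0.21 = 1.35^-0.21 = 0.9389
D = 1.19 × 0.7884 × 594.2 × 34.71 × 0.9389 = 18168 m
   = 18.17 km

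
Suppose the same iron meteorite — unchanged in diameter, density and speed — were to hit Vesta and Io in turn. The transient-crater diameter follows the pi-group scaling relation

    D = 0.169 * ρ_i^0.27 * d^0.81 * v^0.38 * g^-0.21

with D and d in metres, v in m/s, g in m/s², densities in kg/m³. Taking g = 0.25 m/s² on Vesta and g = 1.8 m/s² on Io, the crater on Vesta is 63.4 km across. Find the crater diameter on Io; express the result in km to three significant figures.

All impactor-dependent factors cancel in the ratio, leaving D_Io/D_Vesta = (g_Io/g_Vesta)^-0.21.
(1.8/0.25)^-0.21 = 7.200^-0.21 = 0.6606
D_Io = 0.6606 × 63.4 km = 41.9 km

D ≈ 41.9 km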